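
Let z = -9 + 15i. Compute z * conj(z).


Step 1: conj(z) = -9 - 15i
Step 2: z * conj(z) = (-9)^2 + 15^2
Step 3: = 81 + 225 = 306

306


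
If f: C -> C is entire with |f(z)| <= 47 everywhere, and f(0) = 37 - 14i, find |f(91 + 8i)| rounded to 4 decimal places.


Step 1: By Liouville's theorem, a bounded entire function is constant.
Step 2: f(z) = f(0) = 37 - 14i for all z.
Step 3: |f(w)| = |37 - 14i| = sqrt(1369 + 196)
Step 4: = 39.5601

39.5601


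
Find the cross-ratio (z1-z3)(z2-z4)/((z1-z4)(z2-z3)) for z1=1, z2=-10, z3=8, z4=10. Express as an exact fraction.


Step 1: (z1-z3)(z2-z4) = (-7) * (-20) = 140
Step 2: (z1-z4)(z2-z3) = (-9) * (-18) = 162
Step 3: Cross-ratio = 140/162 = 70/81

70/81


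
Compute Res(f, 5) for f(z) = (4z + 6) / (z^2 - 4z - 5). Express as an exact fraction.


Step 1: Q(z) = z^2 - 4z - 5 = (z - 5)(z + 1)
Step 2: Q'(z) = 2z - 4
Step 3: Q'(5) = 6, P(5) = 26
Step 4: Res = P(5)/Q'(5) = 26/6 = 13/3

13/3


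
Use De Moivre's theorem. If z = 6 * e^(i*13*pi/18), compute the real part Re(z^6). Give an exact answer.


Step 1: By De Moivre's theorem, z^6 = 6^6 * e^(i*6*13*pi/18) = 46656 * (cos(13*pi/3) + i*sin(13*pi/3))
Step 2: |z|^6 = 6^6 = 46656
Step 3: Reduce the angle mod 2*pi: 13*pi/3 - 4*pi = pi/3
Step 4: cos(pi/3) = 1/2
Step 5: Re(z^6) = 46656 * 1/2 = 23328

23328


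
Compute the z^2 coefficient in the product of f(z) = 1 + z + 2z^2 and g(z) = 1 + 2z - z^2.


Step 1: z^2 term in f*g comes from: (1)*(-z^2) + (z)*(2z) + (2z^2)*(1)
Step 2: = -1 + 2 + 2
Step 3: = 3

3


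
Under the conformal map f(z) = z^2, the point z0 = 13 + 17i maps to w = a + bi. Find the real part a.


Step 1: z0 = 13 + 17i
Step 2: z0^2 = 13^2 - 17^2 + 442i
Step 3: real part = 169 - 289 = -120

-120


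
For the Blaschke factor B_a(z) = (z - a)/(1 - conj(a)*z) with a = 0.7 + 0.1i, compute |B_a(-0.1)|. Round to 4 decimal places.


Step 1: Numerator z0 - a = -0.1 - (0.7 + 0.1i) = -0.8 - 0.1i
Step 2: Denominator 1 - conj(a)*z0 = 1 - (0.7 - 0.1i)*(-0.1) = 1.07 - 0.01i
Step 3: |z0 - a|^2 = (-0.8)^2 + (-0.1)^2 = 0.65; |1 - conj(a)*z0|^2 = 1.07^2 + (-0.01)^2 = 1.145
Step 4: |B_a(-0.1)| = sqrt(0.65 / 1.145) = sqrt(0.567686)
Step 5: = 0.7534

0.7534


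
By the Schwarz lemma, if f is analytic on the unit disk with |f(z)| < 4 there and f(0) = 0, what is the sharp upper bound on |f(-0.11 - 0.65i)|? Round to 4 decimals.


Step 1: g = f/4 maps D -> D with g(0) = 0, so by the Schwarz lemma |g(z)| <= |z|, i.e. |f(z)| <= 4|z|; this is sharp (f(z) = 4z).
Step 2: |z0|^2 = (-0.11)^2 + (-0.65)^2 = 0.4346
Step 3: |z0| = sqrt(0.4346) = 0.659242
Step 4: Best bound = 4 * |z0| = 4 * 0.659242 = 2.637

2.637


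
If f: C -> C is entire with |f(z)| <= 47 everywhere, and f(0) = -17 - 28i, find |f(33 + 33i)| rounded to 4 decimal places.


Step 1: By Liouville's theorem, a bounded entire function is constant.
Step 2: f(z) = f(0) = -17 - 28i for all z.
Step 3: |f(w)| = |-17 - 28i| = sqrt(289 + 784)
Step 4: = 32.7567

32.7567


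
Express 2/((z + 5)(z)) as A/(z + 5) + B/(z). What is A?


Step 1: Multiply both sides by (z + 5) and set z = -5
Step 2: A = 2 / (-5 - 0)
Step 3: A = 2 / (-5)
Step 4: A = -2/5

-2/5


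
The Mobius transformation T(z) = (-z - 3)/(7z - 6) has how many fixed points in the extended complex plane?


Step 1: Fixed points satisfy T(z) = z
Step 2: 7z^2 - 5z + 3 = 0
Step 3: Discriminant = (-5)^2 - 4*7*3 = -59
Step 4: Number of fixed points = 2

2


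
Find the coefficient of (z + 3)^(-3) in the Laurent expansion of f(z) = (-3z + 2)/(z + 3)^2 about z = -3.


Step 1: Write the numerator in powers of (z + 3): -3z + 2 = -3(z + 3) + (-3*(-3) + 2) = -3(z + 3) + 11
Step 2: Divide by (z + 3)^2: f(z) = 11(z + 3)^(-2) - 3(z + 3)^(-1)
Step 3: This finite sum is the Laurent series of f about z = -3.
Step 4: Only the powers -2 and -1 appear, so the coefficient of (z + 3)^(-3) = 0

0


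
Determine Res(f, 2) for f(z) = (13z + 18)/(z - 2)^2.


Step 1: Pole of order 2 at z = 2
Step 2: Res = lim d/dz [(z - 2)^2 * f(z)] as z -> 2
Step 3: (z - 2)^2 * f(z) = 13z + 18
Step 4: d/dz[13z + 18] = 13

13


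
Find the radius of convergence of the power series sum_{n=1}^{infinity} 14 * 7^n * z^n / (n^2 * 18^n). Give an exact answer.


Step 1: General term a_n = 14 * 7^n / (n^2 * 18^n)
Step 2: By the root test, |a_n|^(1/n) = 14^(1/n) * 7 / (n^(2/n) * 18) -> 7/18 as n -> infinity (since 14^(1/n) -> 1 and n^(2/n) -> 1)
Step 3: R = 1/lim|a_n|^(1/n) = 18/7

18/7


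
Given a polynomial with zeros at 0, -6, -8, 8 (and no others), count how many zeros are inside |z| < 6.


Step 1: Check each root:
  z = 0: |0| = 0 < 6
  z = -6: |-6| = 6 >= 6
  z = -8: |-8| = 8 >= 6
  z = 8: |8| = 8 >= 6
Step 2: Count = 1

1


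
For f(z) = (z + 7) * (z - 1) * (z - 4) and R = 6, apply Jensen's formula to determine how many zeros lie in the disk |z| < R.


Jensen's formula: (1/2pi)*integral log|f(Re^it)|dt = log|f(0)| + sum_{|a_k|<R} log(R/|a_k|)
Step 1: f(0) = 7 * (-1) * (-4) = 28
Step 2: log|f(0)| = log|-7| + log|1| + log|4| = 3.3322
Step 3: Zeros inside |z| < 6: 1, 4
Step 4: Jensen sum = log(6/1) + log(6/4) = 2.1972
Step 5: n(R) = number of terms in the Jensen sum = count of zeros inside |z| < 6 = 2

2


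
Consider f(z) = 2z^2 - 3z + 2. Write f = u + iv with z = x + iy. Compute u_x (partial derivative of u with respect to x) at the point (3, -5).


Step 1: f(z) = 2(x+iy)^2 - 3(x+iy) + 2
Step 2: u = 2(x^2 - y^2) - 3x + 2
Step 3: u_x = 4x - 3
Step 4: At (3, -5): u_x = 12 - 3 = 9

9


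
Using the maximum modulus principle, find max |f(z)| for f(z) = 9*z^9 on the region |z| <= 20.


Step 1: On |z| = 20, |f(z)| = 9 * |z|^9 = 9 * 20^9
Step 2: By maximum modulus principle, maximum is on boundary.
Step 3: Maximum = 9 * 512000000000 = 4608000000000

4608000000000


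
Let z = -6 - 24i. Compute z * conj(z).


Step 1: conj(z) = -6 + 24i
Step 2: z * conj(z) = (-6)^2 + (-24)^2
Step 3: = 36 + 576 = 612

612


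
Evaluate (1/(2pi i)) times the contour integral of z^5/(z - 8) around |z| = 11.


Step 1: f(z) = z^5, a = 8 is inside |z| = 11
Step 2: By Cauchy integral formula: (1/(2pi*i)) * integral = f(a)
Step 3: f(8) = 8^5 = 32768

32768


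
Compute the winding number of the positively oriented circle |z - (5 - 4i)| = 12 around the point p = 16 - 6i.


Step 1: Center c = (5, -4), radius = 12
Step 2: |p - c|^2 = 11^2 + (-2)^2 = 125
Step 3: r^2 = 144
Step 4: |p-c| < r so winding number = 1

1


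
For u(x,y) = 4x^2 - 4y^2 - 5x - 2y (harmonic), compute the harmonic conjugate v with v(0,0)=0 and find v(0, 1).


Step 1: v_x = -u_y = 8y + 2
Step 2: v_y = u_x = 8x - 5
Step 3: v = 8xy + 2x - 5y + C
Step 4: v(0,0) = 0 => C = 0
Step 5: v(0, 1) = -5

-5


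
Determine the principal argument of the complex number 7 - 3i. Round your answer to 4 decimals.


Step 1: z = 7 - 3i
Step 2: arg(z) = atan2(-3, 7)
Step 3: arg(z) = -0.4049

-0.4049


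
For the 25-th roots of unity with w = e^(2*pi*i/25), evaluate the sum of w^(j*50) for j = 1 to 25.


Step 1: The sum sum_{j=1}^{n} w^(k*j) equals n if n | k, else 0.
Step 2: Here n = 25, k = 50
Step 3: Does n divide k? 25 | 50 -> True
Step 4: Sum = 25

25


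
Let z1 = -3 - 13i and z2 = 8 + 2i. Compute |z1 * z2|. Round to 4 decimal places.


Step 1: |z1| = sqrt((-3)^2 + (-13)^2) = sqrt(178)
Step 2: |z2| = sqrt(8^2 + 2^2) = sqrt(68)
Step 3: |z1*z2| = |z1|*|z2| = sqrt(178) * sqrt(68) = sqrt(178 * 68) = sqrt(12104)
Step 4: = 110.0182

110.0182


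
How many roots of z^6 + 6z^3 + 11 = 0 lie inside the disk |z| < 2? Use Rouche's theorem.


Step 1: On |z| = 2 the three terms have sizes |z^6| = 2^6 = 64, |6z^3| = 6*2^3 = 48, |11| = 11
Step 2: The dominant term is g(z) = z^6; let h(z) = 6z^3 + 11 so f = g + h
Step 3: On |z| = 2: |g| = 64 and |h| <= 48 + 11 = 59
Step 4: Since 64 > 59, |h| < |g| on |z| = 2, so by Rouche f has the same number of zeros as g inside |z| < 2
Step 5: g(z) = z^6 has 6 zeros (all at the origin) inside |z| < 2. Answer = 6

6


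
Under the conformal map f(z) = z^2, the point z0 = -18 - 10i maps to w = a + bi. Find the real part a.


Step 1: z0 = -18 - 10i
Step 2: z0^2 = (-18)^2 - (-10)^2 + 360i
Step 3: real part = 324 - 100 = 224

224


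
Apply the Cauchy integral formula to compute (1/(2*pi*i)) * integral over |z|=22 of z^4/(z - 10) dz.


Step 1: f(z) = z^4, a = 10 is inside |z| = 22
Step 2: By Cauchy integral formula: (1/(2pi*i)) * integral = f(a)
Step 3: f(10) = 10^4 = 10000

10000


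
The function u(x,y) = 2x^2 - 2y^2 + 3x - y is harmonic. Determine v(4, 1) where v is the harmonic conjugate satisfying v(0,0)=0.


Step 1: v_x = -u_y = 4y + 1
Step 2: v_y = u_x = 4x + 3
Step 3: v = 4xy + x + 3y + C
Step 4: v(0,0) = 0 => C = 0
Step 5: v(4, 1) = 23

23


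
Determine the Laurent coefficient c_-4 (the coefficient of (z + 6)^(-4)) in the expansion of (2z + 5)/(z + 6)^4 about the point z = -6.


Step 1: Write the numerator in powers of (z + 6): 2z + 5 = 2(z + 6) + (2*(-6) + 5) = 2(z + 6) - 7
Step 2: Divide by (z + 6)^4: f(z) = -7(z + 6)^(-4) + 2(z + 6)^(-3)
Step 3: This finite sum is the Laurent series of f about z = -6.
Step 4: Coefficient of (z + 6)^(-4) = 2*(-6) + 5 = -7

-7


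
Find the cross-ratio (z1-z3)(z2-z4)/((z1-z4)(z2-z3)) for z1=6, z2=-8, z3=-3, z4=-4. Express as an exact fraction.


Step 1: (z1-z3)(z2-z4) = 9 * (-4) = -36
Step 2: (z1-z4)(z2-z3) = 10 * (-5) = -50
Step 3: Cross-ratio = 36/50 = 18/25

18/25


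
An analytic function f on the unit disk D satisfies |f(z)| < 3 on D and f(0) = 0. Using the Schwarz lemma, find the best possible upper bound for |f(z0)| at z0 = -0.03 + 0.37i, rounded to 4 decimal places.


Step 1: g = f/3 maps D -> D with g(0) = 0, so by the Schwarz lemma |g(z)| <= |z|, i.e. |f(z)| <= 3|z|; this is sharp (f(z) = 3z).
Step 2: |z0|^2 = (-0.03)^2 + 0.37^2 = 0.1378
Step 3: |z0| = sqrt(0.1378) = 0.371214
Step 4: Best bound = 3 * |z0| = 3 * 0.371214 = 1.1136

1.1136


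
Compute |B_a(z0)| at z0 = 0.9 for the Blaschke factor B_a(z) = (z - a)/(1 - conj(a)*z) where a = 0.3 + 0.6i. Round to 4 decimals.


Step 1: Numerator z0 - a = 0.9 - (0.3 + 0.6i) = 0.6 - 0.6i
Step 2: Denominator 1 - conj(a)*z0 = 1 - (0.3 - 0.6i)*0.9 = 0.73 + 0.54i
Step 3: |z0 - a|^2 = 0.6^2 + (-0.6)^2 = 0.72; |1 - conj(a)*z0|^2 = 0.73^2 + 0.54^2 = 0.8245
Step 4: |B_a(0.9)| = sqrt(0.72 / 0.8245) = sqrt(0.873257)
Step 5: = 0.9345

0.9345


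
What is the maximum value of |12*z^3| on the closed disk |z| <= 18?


Step 1: On |z| = 18, |f(z)| = 12 * |z|^3 = 12 * 18^3
Step 2: By maximum modulus principle, maximum is on boundary.
Step 3: Maximum = 12 * 5832 = 69984

69984


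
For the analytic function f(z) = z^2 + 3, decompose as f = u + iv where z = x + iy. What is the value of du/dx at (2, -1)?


Step 1: f(z) = (x+iy)^2 + 3
Step 2: u = (x^2 - y^2) + 3
Step 3: u_x = 2x + 0
Step 4: At (2, -1): u_x = 4 + 0 = 4

4


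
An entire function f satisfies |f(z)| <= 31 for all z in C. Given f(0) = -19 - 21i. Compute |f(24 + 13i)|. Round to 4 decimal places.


Step 1: By Liouville's theorem, a bounded entire function is constant.
Step 2: f(z) = f(0) = -19 - 21i for all z.
Step 3: |f(w)| = |-19 - 21i| = sqrt(361 + 441)
Step 4: = 28.3196

28.3196


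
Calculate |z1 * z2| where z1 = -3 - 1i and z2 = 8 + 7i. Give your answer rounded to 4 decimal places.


Step 1: |z1| = sqrt((-3)^2 + (-1)^2) = sqrt(10)
Step 2: |z2| = sqrt(8^2 + 7^2) = sqrt(113)
Step 3: |z1*z2| = |z1|*|z2| = sqrt(10) * sqrt(113) = sqrt(10 * 113) = sqrt(1130)
Step 4: = 33.6155

33.6155


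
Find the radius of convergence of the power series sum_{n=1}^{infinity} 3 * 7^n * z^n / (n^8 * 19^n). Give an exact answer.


Step 1: General term a_n = 3 * 7^n / (n^8 * 19^n)
Step 2: By the root test, |a_n|^(1/n) = 3^(1/n) * 7 / (n^(8/n) * 19) -> 7/19 as n -> infinity (since 3^(1/n) -> 1 and n^(8/n) -> 1)
Step 3: R = 1/lim|a_n|^(1/n) = 19/7

19/7


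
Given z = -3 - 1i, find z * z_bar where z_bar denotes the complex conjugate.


Step 1: conj(z) = -3 + 1i
Step 2: z * conj(z) = (-3)^2 + (-1)^2
Step 3: = 9 + 1 = 10

10


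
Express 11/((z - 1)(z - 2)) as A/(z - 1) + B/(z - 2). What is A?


Step 1: Multiply both sides by (z - 1) and set z = 1
Step 2: A = 11 / (1 - 2)
Step 3: A = 11 / (-1)
Step 4: A = -11

-11


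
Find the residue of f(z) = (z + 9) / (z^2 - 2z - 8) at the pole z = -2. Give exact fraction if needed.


Step 1: Q(z) = z^2 - 2z - 8 = (z + 2)(z - 4)
Step 2: Q'(z) = 2z - 2
Step 3: Q'(-2) = -6, P(-2) = 7
Step 4: Res = P(-2)/Q'(-2) = 7/(-6) = -7/6

-7/6


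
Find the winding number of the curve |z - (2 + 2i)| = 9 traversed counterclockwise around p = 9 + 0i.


Step 1: Center c = (2, 2), radius = 9
Step 2: |p - c|^2 = 7^2 + (-2)^2 = 53
Step 3: r^2 = 81
Step 4: |p-c| < r so winding number = 1

1


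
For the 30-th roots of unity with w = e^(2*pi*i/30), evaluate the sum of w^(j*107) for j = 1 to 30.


Step 1: The sum sum_{j=1}^{n} w^(k*j) equals n if n | k, else 0.
Step 2: Here n = 30, k = 107
Step 3: Does n divide k? 30 | 107 -> False
Step 4: Sum = 0

0


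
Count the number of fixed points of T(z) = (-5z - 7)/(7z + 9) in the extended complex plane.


Step 1: Fixed points satisfy T(z) = z
Step 2: 7z^2 + 14z + 7 = 0
Step 3: Discriminant = 14^2 - 4*7*7 = 0
Step 4: Number of fixed points = 1

1


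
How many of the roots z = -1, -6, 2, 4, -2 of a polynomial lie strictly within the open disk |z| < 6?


Step 1: Check each root:
  z = -1: |-1| = 1 < 6
  z = -6: |-6| = 6 >= 6
  z = 2: |2| = 2 < 6
  z = 4: |4| = 4 < 6
  z = -2: |-2| = 2 < 6
Step 2: Count = 4

4


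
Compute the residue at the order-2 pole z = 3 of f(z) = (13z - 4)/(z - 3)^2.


Step 1: Pole of order 2 at z = 3
Step 2: Res = lim d/dz [(z - 3)^2 * f(z)] as z -> 3
Step 3: (z - 3)^2 * f(z) = 13z - 4
Step 4: d/dz[13z - 4] = 13

13


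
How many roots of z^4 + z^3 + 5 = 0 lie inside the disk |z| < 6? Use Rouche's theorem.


Step 1: On |z| = 6 the three terms have sizes |z^4| = 6^4 = 1296, |z^3| = 6^3 = 216, |5| = 5
Step 2: The dominant term is g(z) = z^4; let h(z) = z^3 + 5 so f = g + h
Step 3: On |z| = 6: |g| = 1296 and |h| <= 216 + 5 = 221
Step 4: Since 1296 > 221, |h| < |g| on |z| = 6, so by Rouche f has the same number of zeros as g inside |z| < 6
Step 5: g(z) = z^4 has 4 zeros (all at the origin) inside |z| < 6. Answer = 4

4


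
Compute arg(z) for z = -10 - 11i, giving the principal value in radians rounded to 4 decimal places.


Step 1: z = -10 - 11i
Step 2: arg(z) = atan2(-11, -10)
Step 3: arg(z) = -2.3086

-2.3086


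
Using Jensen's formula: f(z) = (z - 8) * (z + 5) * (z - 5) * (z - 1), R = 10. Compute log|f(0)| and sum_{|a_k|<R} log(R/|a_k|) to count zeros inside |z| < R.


Jensen's formula: (1/2pi)*integral log|f(Re^it)|dt = log|f(0)| + sum_{|a_k|<R} log(R/|a_k|)
Step 1: f(0) = (-8) * 5 * (-5) * (-1) = -200
Step 2: log|f(0)| = log|8| + log|-5| + log|5| + log|1| = 5.2983
Step 3: Zeros inside |z| < 10: 8, -5, 5, 1
Step 4: Jensen sum = log(10/8) + log(10/5) + log(10/5) + log(10/1) = 3.912
Step 5: n(R) = number of terms in the Jensen sum = count of zeros inside |z| < 10 = 4

4


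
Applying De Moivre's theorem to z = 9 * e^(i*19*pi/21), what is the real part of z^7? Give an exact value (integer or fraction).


Step 1: By De Moivre's theorem, z^7 = 9^7 * e^(i*7*19*pi/21) = 4782969 * (cos(19*pi/3) + i*sin(19*pi/3))
Step 2: |z|^7 = 9^7 = 4782969
Step 3: Reduce the angle mod 2*pi: 19*pi/3 - 6*pi = pi/3
Step 4: cos(pi/3) = 1/2
Step 5: Re(z^7) = 4782969 * 1/2 = 4782969/2

4782969/2


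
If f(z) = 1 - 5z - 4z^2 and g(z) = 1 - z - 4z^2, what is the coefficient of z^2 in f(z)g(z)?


Step 1: z^2 term in f*g comes from: (1)*(-4z^2) + (-5z)*(-z) + (-4z^2)*(1)
Step 2: = -4 + 5 - 4
Step 3: = -3

-3


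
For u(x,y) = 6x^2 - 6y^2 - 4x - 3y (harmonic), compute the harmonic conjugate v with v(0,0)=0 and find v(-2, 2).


Step 1: v_x = -u_y = 12y + 3
Step 2: v_y = u_x = 12x - 4
Step 3: v = 12xy + 3x - 4y + C
Step 4: v(0,0) = 0 => C = 0
Step 5: v(-2, 2) = -62

-62


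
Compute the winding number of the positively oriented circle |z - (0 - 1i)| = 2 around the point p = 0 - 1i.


Step 1: Center c = (0, -1), radius = 2
Step 2: |p - c|^2 = 0^2 + 0^2 = 0
Step 3: r^2 = 4
Step 4: |p-c| < r so winding number = 1

1


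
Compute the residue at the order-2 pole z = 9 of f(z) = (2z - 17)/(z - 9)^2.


Step 1: Pole of order 2 at z = 9
Step 2: Res = lim d/dz [(z - 9)^2 * f(z)] as z -> 9
Step 3: (z - 9)^2 * f(z) = 2z - 17
Step 4: d/dz[2z - 17] = 2

2


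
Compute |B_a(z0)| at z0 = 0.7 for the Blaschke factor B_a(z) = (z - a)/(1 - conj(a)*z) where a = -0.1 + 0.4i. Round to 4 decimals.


Step 1: Numerator z0 - a = 0.7 - (-0.1 + 0.4i) = 0.8 - 0.4i
Step 2: Denominator 1 - conj(a)*z0 = 1 - (-0.1 - 0.4i)*0.7 = 1.07 + 0.28i
Step 3: |z0 - a|^2 = 0.8^2 + (-0.4)^2 = 0.8; |1 - conj(a)*z0|^2 = 1.07^2 + 0.28^2 = 1.2233
Step 4: |B_a(0.7)| = sqrt(0.8 / 1.2233) = sqrt(0.653969)
Step 5: = 0.8087

0.8087


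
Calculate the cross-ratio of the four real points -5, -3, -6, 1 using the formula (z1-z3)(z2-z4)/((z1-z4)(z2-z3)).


Step 1: (z1-z3)(z2-z4) = 1 * (-4) = -4
Step 2: (z1-z4)(z2-z3) = (-6) * 3 = -18
Step 3: Cross-ratio = 4/18 = 2/9

2/9


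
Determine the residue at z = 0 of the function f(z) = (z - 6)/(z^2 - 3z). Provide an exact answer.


Step 1: Q(z) = z^2 - 3z = (z)(z - 3)
Step 2: Q'(z) = 2z - 3
Step 3: Q'(0) = -3, P(0) = -6
Step 4: Res = P(0)/Q'(0) = -6/(-3) = 2

2


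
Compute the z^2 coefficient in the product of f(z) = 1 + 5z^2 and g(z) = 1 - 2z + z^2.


Step 1: z^2 term in f*g comes from: (1)*(z^2) + (0)*(-2z) + (5z^2)*(1)
Step 2: = 1 + 0 + 5
Step 3: = 6

6


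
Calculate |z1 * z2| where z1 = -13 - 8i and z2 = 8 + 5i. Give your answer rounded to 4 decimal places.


Step 1: |z1| = sqrt((-13)^2 + (-8)^2) = sqrt(233)
Step 2: |z2| = sqrt(8^2 + 5^2) = sqrt(89)
Step 3: |z1*z2| = |z1|*|z2| = sqrt(233) * sqrt(89) = sqrt(233 * 89) = sqrt(20737)
Step 4: = 144.0035

144.0035


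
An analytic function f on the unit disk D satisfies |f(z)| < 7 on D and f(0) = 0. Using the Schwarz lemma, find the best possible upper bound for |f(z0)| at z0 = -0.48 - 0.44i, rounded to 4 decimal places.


Step 1: g = f/7 maps D -> D with g(0) = 0, so by the Schwarz lemma |g(z)| <= |z|, i.e. |f(z)| <= 7|z|; this is sharp (f(z) = 7z).
Step 2: |z0|^2 = (-0.48)^2 + (-0.44)^2 = 0.424
Step 3: |z0| = sqrt(0.424) = 0.651153
Step 4: Best bound = 7 * |z0| = 7 * 0.651153 = 4.5581

4.5581


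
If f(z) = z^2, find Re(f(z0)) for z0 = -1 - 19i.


Step 1: z0 = -1 - 19i
Step 2: z0^2 = (-1)^2 - (-19)^2 + 38i
Step 3: real part = 1 - 361 = -360

-360


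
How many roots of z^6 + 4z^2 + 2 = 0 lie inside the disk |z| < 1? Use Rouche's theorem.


Step 1: On |z| = 1 the three terms have sizes |z^6| = 1^6 = 1, |4z^2| = 4*1^2 = 4, |2| = 2
Step 2: The dominant term is g(z) = 4z^2; let h(z) = z^6 + 2 so f = g + h
Step 3: On |z| = 1: |g| = 4 and |h| <= 1 + 2 = 3
Step 4: Since 4 > 3, |h| < |g| on |z| = 1, so by Rouche f has the same number of zeros as g inside |z| < 1
Step 5: g(z) = 4z^2 has 2 zeros (at the origin, multiplicity 2) inside |z| < 1. Answer = 2

2


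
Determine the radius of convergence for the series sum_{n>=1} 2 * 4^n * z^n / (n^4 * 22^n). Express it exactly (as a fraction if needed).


Step 1: General term a_n = 2 * 4^n / (n^4 * 22^n)
Step 2: By the root test, |a_n|^(1/n) = 2^(1/n) * 4 / (n^(4/n) * 22) -> 4/22 as n -> infinity (since 2^(1/n) -> 1 and n^(4/n) -> 1)
Step 3: R = 1/lim|a_n|^(1/n) = 22/4 = 11/2

11/2


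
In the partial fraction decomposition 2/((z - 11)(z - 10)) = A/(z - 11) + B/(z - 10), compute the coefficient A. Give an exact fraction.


Step 1: Multiply both sides by (z - 11) and set z = 11
Step 2: A = 2 / (11 - 10)
Step 3: A = 2 / 1
Step 4: A = 2

2


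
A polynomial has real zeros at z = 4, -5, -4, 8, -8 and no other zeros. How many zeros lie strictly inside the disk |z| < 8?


Step 1: Check each root:
  z = 4: |4| = 4 < 8
  z = -5: |-5| = 5 < 8
  z = -4: |-4| = 4 < 8
  z = 8: |8| = 8 >= 8
  z = -8: |-8| = 8 >= 8
Step 2: Count = 3

3


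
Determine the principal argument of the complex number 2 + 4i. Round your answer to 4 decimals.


Step 1: z = 2 + 4i
Step 2: arg(z) = atan2(4, 2)
Step 3: arg(z) = 1.1071

1.1071


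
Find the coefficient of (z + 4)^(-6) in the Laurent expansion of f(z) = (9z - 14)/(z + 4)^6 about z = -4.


Step 1: Write the numerator in powers of (z + 4): 9z - 14 = 9(z + 4) + (9*(-4) - 14) = 9(z + 4) - 50
Step 2: Divide by (z + 4)^6: f(z) = -50(z + 4)^(-6) + 9(z + 4)^(-5)
Step 3: This finite sum is the Laurent series of f about z = -4.
Step 4: Coefficient of (z + 4)^(-6) = 9*(-4) - 14 = -50

-50


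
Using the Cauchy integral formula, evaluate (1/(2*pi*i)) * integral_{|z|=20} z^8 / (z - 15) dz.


Step 1: f(z) = z^8, a = 15 is inside |z| = 20
Step 2: By Cauchy integral formula: (1/(2pi*i)) * integral = f(a)
Step 3: f(15) = 15^8 = 2562890625

2562890625


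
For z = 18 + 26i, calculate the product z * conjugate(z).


Step 1: conj(z) = 18 - 26i
Step 2: z * conj(z) = 18^2 + 26^2
Step 3: = 324 + 676 = 1000

1000


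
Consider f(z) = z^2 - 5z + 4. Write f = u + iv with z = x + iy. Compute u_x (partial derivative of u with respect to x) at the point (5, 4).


Step 1: f(z) = (x+iy)^2 - 5(x+iy) + 4
Step 2: u = (x^2 - y^2) - 5x + 4
Step 3: u_x = 2x - 5
Step 4: At (5, 4): u_x = 10 - 5 = 5

5


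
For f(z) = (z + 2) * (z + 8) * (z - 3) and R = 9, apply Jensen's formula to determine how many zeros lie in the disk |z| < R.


Jensen's formula: (1/2pi)*integral log|f(Re^it)|dt = log|f(0)| + sum_{|a_k|<R} log(R/|a_k|)
Step 1: f(0) = 2 * 8 * (-3) = -48
Step 2: log|f(0)| = log|-2| + log|-8| + log|3| = 3.8712
Step 3: Zeros inside |z| < 9: -2, -8, 3
Step 4: Jensen sum = log(9/2) + log(9/8) + log(9/3) = 2.7205
Step 5: n(R) = number of terms in the Jensen sum = count of zeros inside |z| < 9 = 3

3


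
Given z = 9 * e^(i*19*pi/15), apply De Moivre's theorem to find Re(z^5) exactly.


Step 1: By De Moivre's theorem, z^5 = 9^5 * e^(i*5*19*pi/15) = 59049 * (cos(19*pi/3) + i*sin(19*pi/3))
Step 2: |z|^5 = 9^5 = 59049
Step 3: Reduce the angle mod 2*pi: 19*pi/3 - 6*pi = pi/3
Step 4: cos(pi/3) = 1/2
Step 5: Re(z^5) = 59049 * 1/2 = 59049/2

59049/2


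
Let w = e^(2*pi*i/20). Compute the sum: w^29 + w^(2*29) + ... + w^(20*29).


Step 1: The sum sum_{j=1}^{n} w^(k*j) equals n if n | k, else 0.
Step 2: Here n = 20, k = 29
Step 3: Does n divide k? 20 | 29 -> False
Step 4: Sum = 0

0


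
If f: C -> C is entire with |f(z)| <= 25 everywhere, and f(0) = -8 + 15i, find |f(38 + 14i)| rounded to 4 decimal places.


Step 1: By Liouville's theorem, a bounded entire function is constant.
Step 2: f(z) = f(0) = -8 + 15i for all z.
Step 3: |f(w)| = |-8 + 15i| = sqrt(64 + 225)
Step 4: = 17.0

17.0


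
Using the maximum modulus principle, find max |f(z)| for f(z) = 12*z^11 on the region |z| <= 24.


Step 1: On |z| = 24, |f(z)| = 12 * |z|^11 = 12 * 24^11
Step 2: By maximum modulus principle, maximum is on boundary.
Step 3: Maximum = 12 * 1521681143169024 = 18260173718028288

18260173718028288


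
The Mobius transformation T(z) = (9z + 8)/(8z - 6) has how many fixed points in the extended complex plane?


Step 1: Fixed points satisfy T(z) = z
Step 2: 8z^2 - 15z - 8 = 0
Step 3: Discriminant = (-15)^2 - 4*8*(-8) = 481
Step 4: Number of fixed points = 2

2


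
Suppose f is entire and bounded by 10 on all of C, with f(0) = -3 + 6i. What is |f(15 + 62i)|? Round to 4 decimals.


Step 1: By Liouville's theorem, a bounded entire function is constant.
Step 2: f(z) = f(0) = -3 + 6i for all z.
Step 3: |f(w)| = |-3 + 6i| = sqrt(9 + 36)
Step 4: = 6.7082

6.7082


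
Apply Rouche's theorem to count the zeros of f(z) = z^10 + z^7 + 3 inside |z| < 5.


Step 1: On |z| = 5 the three terms have sizes |z^10| = 5^10 = 9765625, |z^7| = 5^7 = 78125, |3| = 3
Step 2: The dominant term is g(z) = z^10; let h(z) = z^7 + 3 so f = g + h
Step 3: On |z| = 5: |g| = 9765625 and |h| <= 78125 + 3 = 78128
Step 4: Since 9765625 > 78128, |h| < |g| on |z| = 5, so by Rouche f has the same number of zeros as g inside |z| < 5
Step 5: g(z) = z^10 has 10 zeros (all at the origin) inside |z| < 5. Answer = 10

10


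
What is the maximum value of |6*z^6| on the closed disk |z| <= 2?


Step 1: On |z| = 2, |f(z)| = 6 * |z|^6 = 6 * 2^6
Step 2: By maximum modulus principle, maximum is on boundary.
Step 3: Maximum = 6 * 64 = 384

384


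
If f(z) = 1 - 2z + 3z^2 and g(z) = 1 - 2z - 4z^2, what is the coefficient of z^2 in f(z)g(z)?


Step 1: z^2 term in f*g comes from: (1)*(-4z^2) + (-2z)*(-2z) + (3z^2)*(1)
Step 2: = -4 + 4 + 3
Step 3: = 3

3


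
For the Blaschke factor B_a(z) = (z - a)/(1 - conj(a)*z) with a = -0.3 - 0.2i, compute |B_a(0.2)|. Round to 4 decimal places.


Step 1: Numerator z0 - a = 0.2 - (-0.3 - 0.2i) = 0.5 + 0.2i
Step 2: Denominator 1 - conj(a)*z0 = 1 - (-0.3 + 0.2i)*0.2 = 1.06 - 0.04i
Step 3: |z0 - a|^2 = 0.5^2 + 0.2^2 = 0.29; |1 - conj(a)*z0|^2 = 1.06^2 + (-0.04)^2 = 1.1252
Step 4: |B_a(0.2)| = sqrt(0.29 / 1.1252) = sqrt(0.257732)
Step 5: = 0.5077

0.5077


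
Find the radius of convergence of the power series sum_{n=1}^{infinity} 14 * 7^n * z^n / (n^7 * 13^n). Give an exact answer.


Step 1: General term a_n = 14 * 7^n / (n^7 * 13^n)
Step 2: By the root test, |a_n|^(1/n) = 14^(1/n) * 7 / (n^(7/n) * 13) -> 7/13 as n -> infinity (since 14^(1/n) -> 1 and n^(7/n) -> 1)
Step 3: R = 1/lim|a_n|^(1/n) = 13/7

13/7


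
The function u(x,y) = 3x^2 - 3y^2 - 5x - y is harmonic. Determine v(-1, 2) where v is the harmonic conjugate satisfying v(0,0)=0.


Step 1: v_x = -u_y = 6y + 1
Step 2: v_y = u_x = 6x - 5
Step 3: v = 6xy + x - 5y + C
Step 4: v(0,0) = 0 => C = 0
Step 5: v(-1, 2) = -23

-23


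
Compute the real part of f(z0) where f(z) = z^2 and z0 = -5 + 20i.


Step 1: z0 = -5 + 20i
Step 2: z0^2 = (-5)^2 - 20^2 - 200i
Step 3: real part = 25 - 400 = -375

-375


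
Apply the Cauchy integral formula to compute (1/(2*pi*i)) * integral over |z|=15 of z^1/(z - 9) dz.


Step 1: f(z) = z^1, a = 9 is inside |z| = 15
Step 2: By Cauchy integral formula: (1/(2pi*i)) * integral = f(a)
Step 3: f(9) = 9^1 = 9

9


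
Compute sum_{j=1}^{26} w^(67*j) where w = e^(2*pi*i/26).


Step 1: The sum sum_{j=1}^{n} w^(k*j) equals n if n | k, else 0.
Step 2: Here n = 26, k = 67
Step 3: Does n divide k? 26 | 67 -> False
Step 4: Sum = 0

0


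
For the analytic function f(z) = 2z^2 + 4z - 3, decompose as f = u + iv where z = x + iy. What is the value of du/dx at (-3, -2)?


Step 1: f(z) = 2(x+iy)^2 + 4(x+iy) - 3
Step 2: u = 2(x^2 - y^2) + 4x - 3
Step 3: u_x = 4x + 4
Step 4: At (-3, -2): u_x = -12 + 4 = -8

-8


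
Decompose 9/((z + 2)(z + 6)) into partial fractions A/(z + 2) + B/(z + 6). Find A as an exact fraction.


Step 1: Multiply both sides by (z + 2) and set z = -2
Step 2: A = 9 / (-2 + 6)
Step 3: A = 9 / 4
Step 4: A = 9/4

9/4


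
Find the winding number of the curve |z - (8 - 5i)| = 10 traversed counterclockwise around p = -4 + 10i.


Step 1: Center c = (8, -5), radius = 10
Step 2: |p - c|^2 = (-12)^2 + 15^2 = 369
Step 3: r^2 = 100
Step 4: |p-c| > r so winding number = 0

0


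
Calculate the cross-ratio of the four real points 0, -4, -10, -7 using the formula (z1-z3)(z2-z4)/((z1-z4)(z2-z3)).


Step 1: (z1-z3)(z2-z4) = 10 * 3 = 30
Step 2: (z1-z4)(z2-z3) = 7 * 6 = 42
Step 3: Cross-ratio = 30/42 = 5/7

5/7


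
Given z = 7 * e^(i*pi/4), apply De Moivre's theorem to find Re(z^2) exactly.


Step 1: By De Moivre's theorem, z^2 = 7^2 * e^(i*2*pi/4) = 49 * (cos(pi/2) + i*sin(pi/2))
Step 2: |z|^2 = 7^2 = 49
Step 3: The angle pi/2 already lies in [0, 2*pi)
Step 4: cos(pi/2) = 0
Step 5: Re(z^2) = 49 * 0 = 0

0


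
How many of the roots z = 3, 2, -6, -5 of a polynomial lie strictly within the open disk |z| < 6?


Step 1: Check each root:
  z = 3: |3| = 3 < 6
  z = 2: |2| = 2 < 6
  z = -6: |-6| = 6 >= 6
  z = -5: |-5| = 5 < 6
Step 2: Count = 3

3


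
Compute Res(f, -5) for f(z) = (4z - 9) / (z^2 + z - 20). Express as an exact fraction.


Step 1: Q(z) = z^2 + z - 20 = (z + 5)(z - 4)
Step 2: Q'(z) = 2z + 1
Step 3: Q'(-5) = -9, P(-5) = -29
Step 4: Res = P(-5)/Q'(-5) = -29/(-9) = 29/9

29/9


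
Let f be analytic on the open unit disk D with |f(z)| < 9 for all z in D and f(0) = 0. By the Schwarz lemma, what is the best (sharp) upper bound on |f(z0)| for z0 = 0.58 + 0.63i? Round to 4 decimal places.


Step 1: g = f/9 maps D -> D with g(0) = 0, so by the Schwarz lemma |g(z)| <= |z|, i.e. |f(z)| <= 9|z|; this is sharp (f(z) = 9z).
Step 2: |z0|^2 = 0.58^2 + 0.63^2 = 0.7333
Step 3: |z0| = sqrt(0.7333) = 0.856329
Step 4: Best bound = 9 * |z0| = 9 * 0.856329 = 7.707

7.707


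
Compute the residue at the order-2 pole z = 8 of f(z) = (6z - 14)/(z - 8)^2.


Step 1: Pole of order 2 at z = 8
Step 2: Res = lim d/dz [(z - 8)^2 * f(z)] as z -> 8
Step 3: (z - 8)^2 * f(z) = 6z - 14
Step 4: d/dz[6z - 14] = 6

6


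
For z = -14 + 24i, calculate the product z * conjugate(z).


Step 1: conj(z) = -14 - 24i
Step 2: z * conj(z) = (-14)^2 + 24^2
Step 3: = 196 + 576 = 772

772


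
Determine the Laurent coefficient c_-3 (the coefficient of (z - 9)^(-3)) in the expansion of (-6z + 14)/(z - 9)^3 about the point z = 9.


Step 1: Write the numerator in powers of (z - 9): -6z + 14 = -6(z - 9) + (-6*9 + 14) = -6(z - 9) - 40
Step 2: Divide by (z - 9)^3: f(z) = -40(z - 9)^(-3) - 6(z - 9)^(-2)
Step 3: This finite sum is the Laurent series of f about z = 9.
Step 4: Coefficient of (z - 9)^(-3) = -6*9 + 14 = -40

-40


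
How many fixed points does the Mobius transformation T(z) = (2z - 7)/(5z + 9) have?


Step 1: Fixed points satisfy T(z) = z
Step 2: 5z^2 + 7z + 7 = 0
Step 3: Discriminant = 7^2 - 4*5*7 = -91
Step 4: Number of fixed points = 2

2


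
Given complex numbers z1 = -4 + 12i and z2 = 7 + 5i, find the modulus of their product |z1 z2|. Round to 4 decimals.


Step 1: |z1| = sqrt((-4)^2 + 12^2) = sqrt(160)
Step 2: |z2| = sqrt(7^2 + 5^2) = sqrt(74)
Step 3: |z1*z2| = |z1|*|z2| = sqrt(160) * sqrt(74) = sqrt(160 * 74) = sqrt(11840)
Step 4: = 108.8118

108.8118


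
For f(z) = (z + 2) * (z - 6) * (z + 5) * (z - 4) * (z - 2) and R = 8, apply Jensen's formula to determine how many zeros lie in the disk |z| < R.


Jensen's formula: (1/2pi)*integral log|f(Re^it)|dt = log|f(0)| + sum_{|a_k|<R} log(R/|a_k|)
Step 1: f(0) = 2 * (-6) * 5 * (-4) * (-2) = -480
Step 2: log|f(0)| = log|-2| + log|6| + log|-5| + log|4| + log|2| = 6.1738
Step 3: Zeros inside |z| < 8: -2, 6, -5, 4, 2
Step 4: Jensen sum = log(8/2) + log(8/6) + log(8/5) + log(8/4) + log(8/2) = 4.2234
Step 5: n(R) = number of terms in the Jensen sum = count of zeros inside |z| < 8 = 5

5


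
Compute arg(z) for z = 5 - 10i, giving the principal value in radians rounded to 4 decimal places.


Step 1: z = 5 - 10i
Step 2: arg(z) = atan2(-10, 5)
Step 3: arg(z) = -1.1071

-1.1071


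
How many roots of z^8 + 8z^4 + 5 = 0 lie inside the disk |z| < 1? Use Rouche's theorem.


Step 1: On |z| = 1 the three terms have sizes |z^8| = 1^8 = 1, |8z^4| = 8*1^4 = 8, |5| = 5
Step 2: The dominant term is g(z) = 8z^4; let h(z) = z^8 + 5 so f = g + h
Step 3: On |z| = 1: |g| = 8 and |h| <= 1 + 5 = 6
Step 4: Since 8 > 6, |h| < |g| on |z| = 1, so by Rouche f has the same number of zeros as g inside |z| < 1
Step 5: g(z) = 8z^4 has 4 zeros (at the origin, multiplicity 4) inside |z| < 1. Answer = 4

4


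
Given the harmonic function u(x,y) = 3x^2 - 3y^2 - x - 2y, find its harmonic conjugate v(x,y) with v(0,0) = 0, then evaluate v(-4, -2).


Step 1: v_x = -u_y = 6y + 2
Step 2: v_y = u_x = 6x - 1
Step 3: v = 6xy + 2x - y + C
Step 4: v(0,0) = 0 => C = 0
Step 5: v(-4, -2) = 42

42


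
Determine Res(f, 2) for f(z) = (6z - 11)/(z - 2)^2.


Step 1: Pole of order 2 at z = 2
Step 2: Res = lim d/dz [(z - 2)^2 * f(z)] as z -> 2
Step 3: (z - 2)^2 * f(z) = 6z - 11
Step 4: d/dz[6z - 11] = 6

6


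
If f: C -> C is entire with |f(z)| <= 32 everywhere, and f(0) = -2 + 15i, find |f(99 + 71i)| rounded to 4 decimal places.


Step 1: By Liouville's theorem, a bounded entire function is constant.
Step 2: f(z) = f(0) = -2 + 15i for all z.
Step 3: |f(w)| = |-2 + 15i| = sqrt(4 + 225)
Step 4: = 15.1327

15.1327


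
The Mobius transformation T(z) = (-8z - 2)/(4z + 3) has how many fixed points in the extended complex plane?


Step 1: Fixed points satisfy T(z) = z
Step 2: 4z^2 + 11z + 2 = 0
Step 3: Discriminant = 11^2 - 4*4*2 = 89
Step 4: Number of fixed points = 2

2


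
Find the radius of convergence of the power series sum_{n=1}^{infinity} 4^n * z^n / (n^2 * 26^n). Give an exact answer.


Step 1: General term a_n = 4^n / (n^2 * 26^n)
Step 2: By the root test, |a_n|^(1/n) = 4 / (n^(2/n) * 26) -> 4/26 as n -> infinity (since n^(2/n) -> 1)
Step 3: R = 1/lim|a_n|^(1/n) = 26/4 = 13/2

13/2


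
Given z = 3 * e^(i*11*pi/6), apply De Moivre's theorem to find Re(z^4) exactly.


Step 1: By De Moivre's theorem, z^4 = 3^4 * e^(i*4*11*pi/6) = 81 * (cos(22*pi/3) + i*sin(22*pi/3))
Step 2: |z|^4 = 3^4 = 81
Step 3: Reduce the angle mod 2*pi: 22*pi/3 - 6*pi = 4*pi/3
Step 4: cos(4*pi/3) = -1/2
Step 5: Re(z^4) = 81 * (-1/2) = -81/2

-81/2


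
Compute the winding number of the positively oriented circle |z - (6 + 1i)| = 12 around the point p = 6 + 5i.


Step 1: Center c = (6, 1), radius = 12
Step 2: |p - c|^2 = 0^2 + 4^2 = 16
Step 3: r^2 = 144
Step 4: |p-c| < r so winding number = 1

1


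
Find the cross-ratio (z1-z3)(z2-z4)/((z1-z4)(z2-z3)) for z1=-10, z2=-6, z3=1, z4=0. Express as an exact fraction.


Step 1: (z1-z3)(z2-z4) = (-11) * (-6) = 66
Step 2: (z1-z4)(z2-z3) = (-10) * (-7) = 70
Step 3: Cross-ratio = 66/70 = 33/35

33/35


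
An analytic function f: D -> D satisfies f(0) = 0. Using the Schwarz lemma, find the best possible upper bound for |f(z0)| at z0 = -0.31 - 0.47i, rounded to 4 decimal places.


Step 1: Schwarz lemma: if f: D -> D is analytic with f(0) = 0, then |f(z)| <= |z| for all z in D, and this is sharp (f(z) = z).
Step 2: |z0|^2 = (-0.31)^2 + (-0.47)^2 = 0.317
Step 3: |z0| = sqrt(0.317) = 0.563028
Step 4: Best bound = |z0| = 0.563

0.563


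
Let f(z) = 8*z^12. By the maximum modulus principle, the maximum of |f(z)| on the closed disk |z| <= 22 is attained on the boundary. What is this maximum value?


Step 1: On |z| = 22, |f(z)| = 8 * |z|^12 = 8 * 22^12
Step 2: By maximum modulus principle, maximum is on boundary.
Step 3: Maximum = 8 * 12855002631049216 = 102840021048393728

102840021048393728


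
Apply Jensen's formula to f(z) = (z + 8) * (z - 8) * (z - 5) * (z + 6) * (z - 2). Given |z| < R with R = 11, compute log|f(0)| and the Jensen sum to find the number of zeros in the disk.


Jensen's formula: (1/2pi)*integral log|f(Re^it)|dt = log|f(0)| + sum_{|a_k|<R} log(R/|a_k|)
Step 1: f(0) = 8 * (-8) * (-5) * 6 * (-2) = -3840
Step 2: log|f(0)| = log|-8| + log|8| + log|5| + log|-6| + log|2| = 8.2532
Step 3: Zeros inside |z| < 11: -8, 8, 5, -6, 2
Step 4: Jensen sum = log(11/8) + log(11/8) + log(11/5) + log(11/6) + log(11/2) = 3.7362
Step 5: n(R) = number of terms in the Jensen sum = count of zeros inside |z| < 11 = 5

5


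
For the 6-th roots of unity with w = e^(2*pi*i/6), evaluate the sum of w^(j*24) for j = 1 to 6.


Step 1: The sum sum_{j=1}^{n} w^(k*j) equals n if n | k, else 0.
Step 2: Here n = 6, k = 24
Step 3: Does n divide k? 6 | 24 -> True
Step 4: Sum = 6

6


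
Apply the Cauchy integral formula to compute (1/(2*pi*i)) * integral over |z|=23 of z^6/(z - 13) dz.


Step 1: f(z) = z^6, a = 13 is inside |z| = 23
Step 2: By Cauchy integral formula: (1/(2pi*i)) * integral = f(a)
Step 3: f(13) = 13^6 = 4826809

4826809


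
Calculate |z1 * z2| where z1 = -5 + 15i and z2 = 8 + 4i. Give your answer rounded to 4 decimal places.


Step 1: |z1| = sqrt((-5)^2 + 15^2) = sqrt(250)
Step 2: |z2| = sqrt(8^2 + 4^2) = sqrt(80)
Step 3: |z1*z2| = |z1|*|z2| = sqrt(250) * sqrt(80) = sqrt(250 * 80) = sqrt(20000)
Step 4: = 141.4214

141.4214


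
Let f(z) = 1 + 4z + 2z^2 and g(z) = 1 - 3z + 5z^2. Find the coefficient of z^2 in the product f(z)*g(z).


Step 1: z^2 term in f*g comes from: (1)*(5z^2) + (4z)*(-3z) + (2z^2)*(1)
Step 2: = 5 - 12 + 2
Step 3: = -5

-5


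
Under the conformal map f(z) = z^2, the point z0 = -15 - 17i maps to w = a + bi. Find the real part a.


Step 1: z0 = -15 - 17i
Step 2: z0^2 = (-15)^2 - (-17)^2 + 510i
Step 3: real part = 225 - 289 = -64

-64


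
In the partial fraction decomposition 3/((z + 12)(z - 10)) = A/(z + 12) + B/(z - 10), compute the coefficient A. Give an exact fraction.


Step 1: Multiply both sides by (z + 12) and set z = -12
Step 2: A = 3 / (-12 - 10)
Step 3: A = 3 / (-22)
Step 4: A = -3/22

-3/22


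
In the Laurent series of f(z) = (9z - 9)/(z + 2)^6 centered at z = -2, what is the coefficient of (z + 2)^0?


Step 1: Write the numerator in powers of (z + 2): 9z - 9 = 9(z + 2) + (9*(-2) - 9) = 9(z + 2) - 27
Step 2: Divide by (z + 2)^6: f(z) = -27(z + 2)^(-6) + 9(z + 2)^(-5)
Step 3: This finite sum is the Laurent series of f about z = -2.
Step 4: Only the powers -6 and -5 appear, so the coefficient of (z + 2)^0 = 0

0


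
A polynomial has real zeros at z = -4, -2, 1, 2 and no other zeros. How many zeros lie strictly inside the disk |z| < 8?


Step 1: Check each root:
  z = -4: |-4| = 4 < 8
  z = -2: |-2| = 2 < 8
  z = 1: |1| = 1 < 8
  z = 2: |2| = 2 < 8
Step 2: Count = 4

4


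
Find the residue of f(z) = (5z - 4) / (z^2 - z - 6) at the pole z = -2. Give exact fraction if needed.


Step 1: Q(z) = z^2 - z - 6 = (z + 2)(z - 3)
Step 2: Q'(z) = 2z - 1
Step 3: Q'(-2) = -5, P(-2) = -14
Step 4: Res = P(-2)/Q'(-2) = -14/(-5) = 14/5

14/5


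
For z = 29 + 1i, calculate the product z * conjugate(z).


Step 1: conj(z) = 29 - 1i
Step 2: z * conj(z) = 29^2 + 1^2
Step 3: = 841 + 1 = 842

842


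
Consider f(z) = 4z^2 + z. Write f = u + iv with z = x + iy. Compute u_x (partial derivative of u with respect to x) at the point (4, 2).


Step 1: f(z) = 4(x+iy)^2 + (x+iy) + 0
Step 2: u = 4(x^2 - y^2) + x + 0
Step 3: u_x = 8x + 1
Step 4: At (4, 2): u_x = 32 + 1 = 33

33


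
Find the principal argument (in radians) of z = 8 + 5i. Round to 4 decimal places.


Step 1: z = 8 + 5i
Step 2: arg(z) = atan2(5, 8)
Step 3: arg(z) = 0.5586

0.5586


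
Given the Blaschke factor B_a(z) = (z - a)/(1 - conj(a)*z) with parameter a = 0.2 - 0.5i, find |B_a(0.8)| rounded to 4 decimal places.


Step 1: Numerator z0 - a = 0.8 - (0.2 - 0.5i) = 0.6 + 0.5i
Step 2: Denominator 1 - conj(a)*z0 = 1 - (0.2 + 0.5i)*0.8 = 0.84 - 0.4i
Step 3: |z0 - a|^2 = 0.6^2 + 0.5^2 = 0.61; |1 - conj(a)*z0|^2 = 0.84^2 + (-0.4)^2 = 0.8656
Step 4: |B_a(0.8)| = sqrt(0.61 / 0.8656) = sqrt(0.704713)
Step 5: = 0.8395

0.8395


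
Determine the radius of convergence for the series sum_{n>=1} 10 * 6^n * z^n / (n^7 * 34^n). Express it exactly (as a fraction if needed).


Step 1: General term a_n = 10 * 6^n / (n^7 * 34^n)
Step 2: By the root test, |a_n|^(1/n) = 10^(1/n) * 6 / (n^(7/n) * 34) -> 6/34 as n -> infinity (since 10^(1/n) -> 1 and n^(7/n) -> 1)
Step 3: R = 1/lim|a_n|^(1/n) = 34/6 = 17/3

17/3


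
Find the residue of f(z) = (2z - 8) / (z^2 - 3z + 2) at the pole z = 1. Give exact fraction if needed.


Step 1: Q(z) = z^2 - 3z + 2 = (z - 1)(z - 2)
Step 2: Q'(z) = 2z - 3
Step 3: Q'(1) = -1, P(1) = -6
Step 4: Res = P(1)/Q'(1) = -6/(-1) = 6

6


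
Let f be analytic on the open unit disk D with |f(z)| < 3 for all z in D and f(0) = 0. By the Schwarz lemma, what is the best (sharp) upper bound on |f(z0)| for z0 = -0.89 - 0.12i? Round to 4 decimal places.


Step 1: g = f/3 maps D -> D with g(0) = 0, so by the Schwarz lemma |g(z)| <= |z|, i.e. |f(z)| <= 3|z|; this is sharp (f(z) = 3z).
Step 2: |z0|^2 = (-0.89)^2 + (-0.12)^2 = 0.8065
Step 3: |z0| = sqrt(0.8065) = 0.898053
Step 4: Best bound = 3 * |z0| = 3 * 0.898053 = 2.6942

2.6942


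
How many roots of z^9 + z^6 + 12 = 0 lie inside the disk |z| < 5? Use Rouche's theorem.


Step 1: On |z| = 5 the three terms have sizes |z^9| = 5^9 = 1953125, |z^6| = 5^6 = 15625, |12| = 12
Step 2: The dominant term is g(z) = z^9; let h(z) = z^6 + 12 so f = g + h
Step 3: On |z| = 5: |g| = 1953125 and |h| <= 15625 + 12 = 15637
Step 4: Since 1953125 > 15637, |h| < |g| on |z| = 5, so by Rouche f has the same number of zeros as g inside |z| < 5
Step 5: g(z) = z^9 has 9 zeros (all at the origin) inside |z| < 5. Answer = 9

9
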